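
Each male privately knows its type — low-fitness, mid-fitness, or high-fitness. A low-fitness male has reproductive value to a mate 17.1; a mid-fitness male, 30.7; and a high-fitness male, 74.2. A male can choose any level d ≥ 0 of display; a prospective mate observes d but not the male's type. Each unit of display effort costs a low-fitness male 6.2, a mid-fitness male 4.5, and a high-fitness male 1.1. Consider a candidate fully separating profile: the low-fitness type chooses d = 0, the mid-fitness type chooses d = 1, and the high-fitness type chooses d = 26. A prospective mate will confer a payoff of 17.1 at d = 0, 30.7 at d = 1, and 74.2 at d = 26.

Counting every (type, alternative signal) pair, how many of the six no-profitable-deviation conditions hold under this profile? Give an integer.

5

Mid-fitness (own payoff 30.7 − 4.5×1 = 26.2): to d=0 gives 17.1 → no gain ✓; to d=26 gives 74.2 − 4.5×26 = -42.8 → no gain ✓.
Low-fitness (own payoff 17.1): to d=1 gives 30.7 − 6.2×1 = 24.5 → profitable ✗; to d=26 gives 74.2 − 6.2×26 = -87 → no gain ✓.
High-fitness (own payoff 74.2 − 1.1×26 = 45.6): to d=0 gives 17.1 → no gain ✓; to d=1 gives 30.7 − 1.1×1 = 29.6 → no gain ✓.
5 of the 6 constraints hold; not an equilibrium.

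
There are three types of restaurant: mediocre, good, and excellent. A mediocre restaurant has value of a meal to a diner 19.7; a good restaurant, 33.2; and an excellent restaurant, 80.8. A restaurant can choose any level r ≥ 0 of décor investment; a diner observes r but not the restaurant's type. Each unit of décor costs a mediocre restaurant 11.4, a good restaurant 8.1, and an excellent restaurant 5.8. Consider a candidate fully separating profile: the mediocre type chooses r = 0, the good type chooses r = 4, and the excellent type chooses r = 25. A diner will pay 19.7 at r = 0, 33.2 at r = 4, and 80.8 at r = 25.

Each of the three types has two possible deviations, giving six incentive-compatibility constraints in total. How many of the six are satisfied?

3

Good (own payoff 33.2 − 8.1×4 = 0.8): to r=0 gives 19.7 → profitable ✗; to r=25 gives 80.8 − 8.1×25 = -121.7 → no gain ✓.
Mediocre (own payoff 19.7): to r=4 gives 33.2 − 11.4×4 = -12.4 → no gain ✓; to r=25 gives 80.8 − 11.4×25 = -204.2 → no gain ✓.
Excellent (own payoff 80.8 − 5.8×25 = -64.2): to r=0 gives 19.7 → profitable ✗; to r=4 gives 33.2 − 5.8×4 = 10 → profitable ✗.
3 of the 6 constraints hold; not an equilibrium.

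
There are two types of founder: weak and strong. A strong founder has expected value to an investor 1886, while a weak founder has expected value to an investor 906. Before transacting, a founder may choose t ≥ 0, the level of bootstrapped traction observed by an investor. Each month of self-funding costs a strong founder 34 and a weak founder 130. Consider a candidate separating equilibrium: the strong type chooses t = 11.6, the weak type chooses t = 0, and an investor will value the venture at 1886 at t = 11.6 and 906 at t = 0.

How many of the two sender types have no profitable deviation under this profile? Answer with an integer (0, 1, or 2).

2

Strong type: signal → 1886 − 34 × 11.6 = 1491.6; deviate to 0 → 906. IC holds (1491.6 ≥ 906).
Weak type: stay at 0 → 906; mimic → 1886 − 130 × 11.6 = 378. IC holds (906 ≥ 378).
2 of 2 constraints hold, so this is a separating equilibrium.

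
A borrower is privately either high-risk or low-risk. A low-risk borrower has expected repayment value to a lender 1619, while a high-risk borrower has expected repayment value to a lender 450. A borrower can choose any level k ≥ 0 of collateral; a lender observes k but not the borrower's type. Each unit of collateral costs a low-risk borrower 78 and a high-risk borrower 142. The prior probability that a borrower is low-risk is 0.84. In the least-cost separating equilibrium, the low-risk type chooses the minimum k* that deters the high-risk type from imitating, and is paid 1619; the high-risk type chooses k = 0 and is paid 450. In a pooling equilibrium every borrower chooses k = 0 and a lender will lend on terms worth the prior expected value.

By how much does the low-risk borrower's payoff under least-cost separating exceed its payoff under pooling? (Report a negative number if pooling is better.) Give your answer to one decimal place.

-455.1

Least-cost separating signal: k* solves 450 = 1619 − 142·k*, so k* = (1619 − 450)/142 ≈ 8.2324.
Low-risk type's separating payoff: 1619 − 78 × k* = 1619 − 78 × (1619 − 450)/142 = 1619 − 91182/142 ≈ 976.873.
Pooling payoff: 0.84 × 1619 + 0.16 × 450 = 1431.96.
Difference: 976.873 − 1431.96 = -455.087, i.e. -455.1 to one decimal place.
The low-risk type would prefer the pooling outcome.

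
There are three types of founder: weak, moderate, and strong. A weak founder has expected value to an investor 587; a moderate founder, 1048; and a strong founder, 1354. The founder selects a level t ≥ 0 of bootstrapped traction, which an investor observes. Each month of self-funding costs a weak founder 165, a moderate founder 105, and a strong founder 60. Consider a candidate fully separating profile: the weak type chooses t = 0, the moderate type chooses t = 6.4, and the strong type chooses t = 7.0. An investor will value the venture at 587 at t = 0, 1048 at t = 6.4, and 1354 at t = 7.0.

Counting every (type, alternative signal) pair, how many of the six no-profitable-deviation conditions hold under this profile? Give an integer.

4

Weak (own payoff 587): to t=6.4 gives 1048 − 165×6.4 = -8 → no gain ✓; to t=7.0 gives 1354 − 165×7.0 = 199 → no gain ✓.
Strong (own payoff 1354 − 60×7.0 = 934): to t=0 gives 587 → no gain ✓; to t=6.4 gives 1048 − 60×6.4 = 664 → no gain ✓.
Moderate (own payoff 1048 − 105×6.4 = 376): to t=0 gives 587 → profitable ✗; to t=7.0 gives 1354 − 105×7.0 = 619 → profitable ✗.
4 of the 6 constraints hold; not an equilibrium.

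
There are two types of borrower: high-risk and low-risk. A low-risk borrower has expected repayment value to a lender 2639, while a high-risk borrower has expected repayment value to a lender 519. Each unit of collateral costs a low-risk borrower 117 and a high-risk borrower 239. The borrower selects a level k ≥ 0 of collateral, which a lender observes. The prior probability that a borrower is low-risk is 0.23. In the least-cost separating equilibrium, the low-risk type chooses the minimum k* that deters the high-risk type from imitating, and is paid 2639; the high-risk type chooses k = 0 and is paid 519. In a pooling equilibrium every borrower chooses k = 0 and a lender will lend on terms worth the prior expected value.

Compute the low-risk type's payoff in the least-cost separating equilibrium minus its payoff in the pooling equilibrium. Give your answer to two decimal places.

594.58

Least-cost separating signal: k* solves 519 = 2639 − 239·k*, so k* = (2639 − 519)/239 ≈ 8.8703.
Low-risk type's separating payoff: 2639 − 117 × k* = 2639 − 117 × (2639 − 519)/239 = 2639 − 248040/239 ≈ 1601.1757.
Pooling payoff: 0.23 × 2639 + 0.77 × 519 = 1006.6.
Difference: 1601.1757 − 1006.6 = 594.5757, i.e. 594.58 to two decimal places.
The low-risk type prefers to separate.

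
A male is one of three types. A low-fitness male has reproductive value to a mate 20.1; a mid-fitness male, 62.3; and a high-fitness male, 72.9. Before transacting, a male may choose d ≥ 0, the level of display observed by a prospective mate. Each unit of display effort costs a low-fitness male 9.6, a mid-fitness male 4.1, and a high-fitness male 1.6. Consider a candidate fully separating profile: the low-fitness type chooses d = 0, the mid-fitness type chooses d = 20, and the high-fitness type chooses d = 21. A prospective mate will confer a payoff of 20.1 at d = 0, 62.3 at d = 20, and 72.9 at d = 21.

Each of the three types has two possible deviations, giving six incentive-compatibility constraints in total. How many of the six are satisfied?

4

Low-fitness (own payoff 20.1): to d=20 gives 62.3 − 9.6×20 = -129.7 → no gain ✓; to d=21 gives 72.9 − 9.6×21 = -128.7 → no gain ✓.
High-fitness (own payoff 72.9 − 1.6×21 = 39.3): to d=0 gives 20.1 → no gain ✓; to d=20 gives 62.3 − 1.6×20 = 30.3 → no gain ✓.
Mid-fitness (own payoff 62.3 − 4.1×20 = -19.7): to d=0 gives 20.1 → profitable ✗; to d=21 gives 72.9 − 4.1×21 = -13.2 → profitable ✗.
4 of the 6 constraints hold; not an equilibrium.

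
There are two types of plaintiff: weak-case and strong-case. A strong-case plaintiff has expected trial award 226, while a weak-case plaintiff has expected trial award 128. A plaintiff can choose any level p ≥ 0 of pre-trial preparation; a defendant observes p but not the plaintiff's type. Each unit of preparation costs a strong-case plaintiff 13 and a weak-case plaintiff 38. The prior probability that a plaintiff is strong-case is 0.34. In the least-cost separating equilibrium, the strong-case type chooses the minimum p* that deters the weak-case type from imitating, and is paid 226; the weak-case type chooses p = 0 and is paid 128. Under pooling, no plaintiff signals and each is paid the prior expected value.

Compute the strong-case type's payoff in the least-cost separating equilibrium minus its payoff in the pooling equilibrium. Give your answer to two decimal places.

Least-cost separating signal: p* solves 128 = 226 − 38·p*, so p* = (226 − 128)/38 ≈ 2.5789.
Strong-case type's separating payoff: 226 − 13 × p* = 226 − 13 × (226 − 128)/38 = 226 − 1274/38 ≈ 192.4737.
Pooling payoff: 0.34 × 226 + 0.66 × 128 = 161.32.
Difference: 192.4737 − 161.32 = 31.1537, i.e. 31.15 to two decimal places.
The strong-case type prefers to separate.

31.15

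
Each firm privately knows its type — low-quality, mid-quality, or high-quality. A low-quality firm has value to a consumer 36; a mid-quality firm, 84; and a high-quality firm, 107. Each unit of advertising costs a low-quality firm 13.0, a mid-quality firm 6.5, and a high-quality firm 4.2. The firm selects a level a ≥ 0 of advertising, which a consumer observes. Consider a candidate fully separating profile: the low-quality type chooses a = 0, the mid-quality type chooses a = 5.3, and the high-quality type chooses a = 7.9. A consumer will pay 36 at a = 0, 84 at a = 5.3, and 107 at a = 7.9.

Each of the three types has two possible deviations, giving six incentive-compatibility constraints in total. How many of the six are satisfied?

5

Low-quality (own payoff 36): to a=5.3 gives 84 − 13.0×5.3 = 15.1 → no gain ✓; to a=7.9 gives 107 − 13.0×7.9 = 4.3 → no gain ✓.
High-quality (own payoff 107 − 4.2×7.9 = 73.82): to a=0 gives 36 → no gain ✓; to a=5.3 gives 84 − 4.2×5.3 = 61.74 → no gain ✓.
Mid-quality (own payoff 84 − 6.5×5.3 = 49.55): to a=0 gives 36 → no gain ✓; to a=7.9 gives 107 − 6.5×7.9 = 55.65 → profitable ✗.
5 of the 6 constraints hold; not an equilibrium.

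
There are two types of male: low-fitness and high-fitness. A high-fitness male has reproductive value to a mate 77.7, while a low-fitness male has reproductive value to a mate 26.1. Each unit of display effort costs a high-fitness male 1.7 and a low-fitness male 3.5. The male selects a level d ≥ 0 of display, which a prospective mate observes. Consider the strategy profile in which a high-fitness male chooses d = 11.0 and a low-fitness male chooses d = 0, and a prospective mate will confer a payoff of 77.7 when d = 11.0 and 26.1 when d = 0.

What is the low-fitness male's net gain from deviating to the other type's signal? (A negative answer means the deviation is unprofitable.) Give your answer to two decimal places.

13.10

Playing d = 0 the low-fitness male receives 26.1.
Deviating to d = 11.0 brings payment 77.7 at cost 3.5 × 11.0 = 38.5, netting 39.2.
Gain from deviating: 39.2 − 26.1 = 13.10.
The gain is positive, so the low-fitness type's incentive-compatibility constraint is violated — this profile is not a separating equilibrium.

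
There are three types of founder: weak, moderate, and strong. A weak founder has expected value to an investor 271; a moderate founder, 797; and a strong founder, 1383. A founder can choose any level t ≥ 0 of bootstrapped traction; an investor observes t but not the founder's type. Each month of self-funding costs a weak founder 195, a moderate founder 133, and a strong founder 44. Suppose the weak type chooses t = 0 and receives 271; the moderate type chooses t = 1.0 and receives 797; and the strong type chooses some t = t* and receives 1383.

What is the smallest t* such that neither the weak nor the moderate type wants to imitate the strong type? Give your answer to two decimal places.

Weak type (on-path payoff 271) won't mimic when 271 ≥ 1383 − 195·t*, i.e. t* ≥ 5.70.
Moderate type (on-path payoff 797 − 133×1.0 = 664) won't mimic when 664 ≥ 1383 − 133·t*, i.e. t* ≥ 5.41.
Both must hold, so t* = max(5.70, 5.41) = 5.70. The weak type's constraint binds.

5.70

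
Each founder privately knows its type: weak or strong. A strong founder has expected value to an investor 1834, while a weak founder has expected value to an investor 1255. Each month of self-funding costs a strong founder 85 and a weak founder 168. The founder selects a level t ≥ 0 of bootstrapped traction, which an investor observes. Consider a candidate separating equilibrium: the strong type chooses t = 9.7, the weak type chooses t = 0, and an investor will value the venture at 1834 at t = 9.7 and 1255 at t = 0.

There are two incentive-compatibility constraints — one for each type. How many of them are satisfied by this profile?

1

Strong type: signal → 1834 − 85 × 9.7 = 1009.5; deviate to 0 → 1255. IC fails (1009.5 < 1255).
Weak type: stay at 0 → 1255; mimic → 1834 − 168 × 9.7 = 204.4. IC holds (1255 ≥ 204.4).
1 of 2 constraints hold, so this profile is not an equilibrium.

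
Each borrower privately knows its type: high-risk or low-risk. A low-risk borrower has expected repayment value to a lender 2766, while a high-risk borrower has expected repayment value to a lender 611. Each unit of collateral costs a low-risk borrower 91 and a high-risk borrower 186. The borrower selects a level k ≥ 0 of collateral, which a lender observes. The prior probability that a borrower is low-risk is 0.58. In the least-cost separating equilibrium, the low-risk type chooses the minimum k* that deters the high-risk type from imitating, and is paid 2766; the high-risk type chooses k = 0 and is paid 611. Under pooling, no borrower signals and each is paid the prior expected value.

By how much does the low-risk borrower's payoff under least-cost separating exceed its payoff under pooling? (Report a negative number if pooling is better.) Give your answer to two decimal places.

Least-cost separating signal: k* solves 611 = 2766 − 186·k*, so k* = (2766 − 611)/186 ≈ 11.5860.
Low-risk type's separating payoff: 2766 − 91 × k* = 2766 − 91 × (2766 − 611)/186 = 2766 − 196105/186 ≈ 1711.6720.
Pooling payoff: 0.58 × 2766 + 0.42 × 611 = 1860.9.
Difference: 1711.6720 − 1860.9 = -149.228, i.e. -149.23 to two decimal places.
The low-risk type would prefer the pooling outcome.

-149.23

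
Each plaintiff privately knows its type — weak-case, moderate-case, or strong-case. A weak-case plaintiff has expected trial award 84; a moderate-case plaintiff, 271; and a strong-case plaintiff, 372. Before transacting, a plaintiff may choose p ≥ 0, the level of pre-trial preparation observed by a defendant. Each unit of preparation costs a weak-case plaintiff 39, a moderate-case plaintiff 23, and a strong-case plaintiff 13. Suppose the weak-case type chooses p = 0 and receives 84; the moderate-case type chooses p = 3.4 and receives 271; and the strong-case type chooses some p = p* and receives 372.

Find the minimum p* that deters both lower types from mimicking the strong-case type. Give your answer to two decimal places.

7.79

Weak-case type (on-path payoff 84) won't mimic when 84 ≥ 372 − 39·p*, i.e. p* ≥ 7.38.
Moderate-case type (on-path payoff 271 − 23×3.4 = 192.8) won't mimic when 192.8 ≥ 372 − 23·p*, i.e. p* ≥ 7.79.
Both must hold, so p* = max(7.38, 7.79) = 7.79. The moderate-case type's constraint binds.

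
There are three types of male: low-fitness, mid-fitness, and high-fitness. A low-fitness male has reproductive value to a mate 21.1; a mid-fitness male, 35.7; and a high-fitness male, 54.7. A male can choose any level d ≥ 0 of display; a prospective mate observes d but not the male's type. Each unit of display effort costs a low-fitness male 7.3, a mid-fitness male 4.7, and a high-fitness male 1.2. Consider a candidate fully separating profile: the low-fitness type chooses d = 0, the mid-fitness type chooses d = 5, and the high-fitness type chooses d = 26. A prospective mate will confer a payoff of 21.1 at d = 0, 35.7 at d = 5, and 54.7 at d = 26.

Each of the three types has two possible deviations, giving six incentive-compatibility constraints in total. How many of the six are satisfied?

High-fitness (own payoff 54.7 − 1.2×26 = 23.5): to d=0 gives 21.1 → no gain ✓; to d=5 gives 35.7 − 1.2×5 = 29.7 → profitable ✗.
Mid-fitness (own payoff 35.7 − 4.7×5 = 12.2): to d=0 gives 21.1 → profitable ✗; to d=26 gives 54.7 − 4.7×26 = -67.5 → no gain ✓.
Low-fitness (own payoff 21.1): to d=5 gives 35.7 − 7.3×5 = -0.8 → no gain ✓; to d=26 gives 54.7 − 7.3×26 = -135.1 → no gain ✓.
4 of the 6 constraints hold; not an equilibrium.

4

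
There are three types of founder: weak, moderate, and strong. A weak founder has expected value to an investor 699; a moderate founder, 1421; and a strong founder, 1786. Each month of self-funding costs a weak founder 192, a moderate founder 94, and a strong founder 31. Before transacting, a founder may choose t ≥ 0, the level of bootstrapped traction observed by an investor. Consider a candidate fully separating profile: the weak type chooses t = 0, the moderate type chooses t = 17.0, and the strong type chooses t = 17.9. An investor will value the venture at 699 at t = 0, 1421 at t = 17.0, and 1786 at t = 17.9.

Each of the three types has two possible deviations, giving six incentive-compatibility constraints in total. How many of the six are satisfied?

4

Strong (own payoff 1786 − 31×17.9 = 1231.1): to t=0 gives 699 → no gain ✓; to t=17.0 gives 1421 − 31×17.0 = 894 → no gain ✓.
Weak (own payoff 699): to t=17.0 gives 1421 − 192×17.0 = -1843 → no gain ✓; to t=17.9 gives 1786 − 192×17.9 = -1650.8 → no gain ✓.
Moderate (own payoff 1421 − 94×17.0 = -177): to t=0 gives 699 → profitable ✗; to t=17.9 gives 1786 − 94×17.9 = 103.4 → profitable ✗.
4 of the 6 constraints hold; not an equilibrium.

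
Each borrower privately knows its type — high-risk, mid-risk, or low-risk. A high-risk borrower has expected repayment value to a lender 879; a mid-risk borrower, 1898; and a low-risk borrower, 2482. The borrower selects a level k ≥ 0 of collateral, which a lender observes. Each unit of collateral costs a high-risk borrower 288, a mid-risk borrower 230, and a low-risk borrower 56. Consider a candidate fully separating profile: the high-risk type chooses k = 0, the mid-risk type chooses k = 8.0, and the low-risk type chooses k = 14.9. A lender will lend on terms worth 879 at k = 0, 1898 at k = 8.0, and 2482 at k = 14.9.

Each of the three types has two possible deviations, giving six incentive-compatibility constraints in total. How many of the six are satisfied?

High-risk (own payoff 879): to k=8.0 gives 1898 − 288×8.0 = -406 → no gain ✓; to k=14.9 gives 2482 − 288×14.9 = -1809.2 → no gain ✓.
Mid-risk (own payoff 1898 − 230×8.0 = 58): to k=0 gives 879 → profitable ✗; to k=14.9 gives 2482 − 230×14.9 = -945 → no gain ✓.
Low-risk (own payoff 2482 − 56×14.9 = 1647.6): to k=0 gives 879 → no gain ✓; to k=8.0 gives 1898 − 56×8.0 = 1450 → no gain ✓.
5 of the 6 constraints hold; not an equilibrium.

5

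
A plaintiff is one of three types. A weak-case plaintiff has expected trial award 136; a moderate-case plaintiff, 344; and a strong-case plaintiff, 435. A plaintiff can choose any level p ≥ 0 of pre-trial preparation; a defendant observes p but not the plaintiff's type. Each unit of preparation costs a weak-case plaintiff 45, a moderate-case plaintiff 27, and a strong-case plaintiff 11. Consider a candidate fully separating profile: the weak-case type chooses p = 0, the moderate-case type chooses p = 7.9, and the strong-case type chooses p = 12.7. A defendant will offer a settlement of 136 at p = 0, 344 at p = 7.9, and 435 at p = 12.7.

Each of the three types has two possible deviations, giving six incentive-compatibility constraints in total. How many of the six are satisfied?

5

Weak-case (own payoff 136): to p=7.9 gives 344 − 45×7.9 = -11.5 → no gain ✓; to p=12.7 gives 435 − 45×12.7 = -136.5 → no gain ✓.
Strong-case (own payoff 435 − 11×12.7 = 295.3): to p=0 gives 136 → no gain ✓; to p=7.9 gives 344 − 11×7.9 = 257.1 → no gain ✓.
Moderate-case (own payoff 344 − 27×7.9 = 130.7): to p=0 gives 136 → profitable ✗; to p=12.7 gives 435 − 27×12.7 = 92.1 → no gain ✓.
5 of the 6 constraints hold; not an equilibrium.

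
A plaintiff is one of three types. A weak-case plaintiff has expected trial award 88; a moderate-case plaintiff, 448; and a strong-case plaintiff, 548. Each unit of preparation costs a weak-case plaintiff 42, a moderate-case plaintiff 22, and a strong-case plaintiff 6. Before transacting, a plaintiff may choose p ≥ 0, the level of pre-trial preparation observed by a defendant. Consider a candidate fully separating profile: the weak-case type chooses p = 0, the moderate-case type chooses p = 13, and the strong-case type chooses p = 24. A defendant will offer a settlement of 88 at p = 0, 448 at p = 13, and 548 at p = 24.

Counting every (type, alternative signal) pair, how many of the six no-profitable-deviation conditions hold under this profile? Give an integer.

Moderate-case (own payoff 448 − 22×13 = 162): to p=0 gives 88 → no gain ✓; to p=24 gives 548 − 22×24 = 20 → no gain ✓.
Strong-case (own payoff 548 − 6×24 = 404): to p=0 gives 88 → no gain ✓; to p=13 gives 448 − 6×13 = 370 → no gain ✓.
Weak-case (own payoff 88): to p=13 gives 448 − 42×13 = -98 → no gain ✓; to p=24 gives 548 − 42×24 = -460 → no gain ✓.
6 of the 6 constraints hold; this profile is a separating equilibrium.

6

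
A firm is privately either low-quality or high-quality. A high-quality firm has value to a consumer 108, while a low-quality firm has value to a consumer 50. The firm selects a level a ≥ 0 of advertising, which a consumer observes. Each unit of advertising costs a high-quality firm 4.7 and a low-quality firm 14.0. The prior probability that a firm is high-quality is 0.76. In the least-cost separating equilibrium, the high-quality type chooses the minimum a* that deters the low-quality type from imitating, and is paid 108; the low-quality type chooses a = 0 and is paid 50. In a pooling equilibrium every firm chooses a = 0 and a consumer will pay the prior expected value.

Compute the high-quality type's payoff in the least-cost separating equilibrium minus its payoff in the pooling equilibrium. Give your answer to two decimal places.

-5.55

Least-cost separating signal: a* solves 50 = 108 − 14.0·a*, so a* = (108 − 50)/14.0 ≈ 4.1429.
High-quality type's separating payoff: 108 − 4.7 × a* = 108 − 4.7 × (108 − 50)/14.0 = 108 − 272.6/14.0 ≈ 88.5286.
Pooling payoff: 0.76 × 108 + 0.24 × 50 = 94.08.
Difference: 88.5286 − 94.08 = -5.5514, i.e. -5.55 to two decimal places.
The high-quality type would prefer the pooling outcome.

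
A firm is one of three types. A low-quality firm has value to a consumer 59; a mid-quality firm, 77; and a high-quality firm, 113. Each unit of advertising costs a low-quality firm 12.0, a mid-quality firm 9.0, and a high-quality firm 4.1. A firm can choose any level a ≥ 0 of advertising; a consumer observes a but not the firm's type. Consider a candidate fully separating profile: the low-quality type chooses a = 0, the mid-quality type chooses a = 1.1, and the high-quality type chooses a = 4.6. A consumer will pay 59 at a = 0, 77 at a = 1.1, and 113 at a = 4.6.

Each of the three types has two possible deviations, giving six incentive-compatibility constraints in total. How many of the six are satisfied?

4

Mid-quality (own payoff 77 − 9.0×1.1 = 67.1): to a=0 gives 59 → no gain ✓; to a=4.6 gives 113 − 9.0×4.6 = 71.6 → profitable ✗.
Low-quality (own payoff 59): to a=1.1 gives 77 − 12.0×1.1 = 63.8 → profitable ✗; to a=4.6 gives 113 − 12.0×4.6 = 57.8 → no gain ✓.
High-quality (own payoff 113 − 4.1×4.6 = 94.14): to a=0 gives 59 → no gain ✓; to a=1.1 gives 77 − 4.1×1.1 = 72.49 → no gain ✓.
4 of the 6 constraints hold; not an equilibrium.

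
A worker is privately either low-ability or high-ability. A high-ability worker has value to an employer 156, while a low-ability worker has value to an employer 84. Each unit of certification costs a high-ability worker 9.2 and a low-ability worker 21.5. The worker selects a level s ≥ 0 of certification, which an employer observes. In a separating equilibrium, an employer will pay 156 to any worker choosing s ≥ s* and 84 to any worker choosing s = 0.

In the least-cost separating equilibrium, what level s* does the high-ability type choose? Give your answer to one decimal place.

A low-ability worker choosing s = 0 receives 84.
Imitating at s* instead would pay 156 at cost 21.5·s*, netting 156 − 21.5·s*.
Indifference: 84 = 156 − 21.5·s*, so s* = (156 − 84) / 21.5 ≈ 3.3.
This is the low-ability type's binding incentive-compatibility constraint; any s ≥ 3.3 sustains separation on that side.

3.3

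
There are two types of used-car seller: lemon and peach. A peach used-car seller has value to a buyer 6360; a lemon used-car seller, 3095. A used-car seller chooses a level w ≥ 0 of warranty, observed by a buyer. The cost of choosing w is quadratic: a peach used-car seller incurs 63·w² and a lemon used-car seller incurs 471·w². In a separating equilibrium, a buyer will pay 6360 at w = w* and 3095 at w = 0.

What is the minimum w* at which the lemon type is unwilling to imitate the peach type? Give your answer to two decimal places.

2.63

The lemon type at w = 0 receives 3095; imitating at w* yields 6360 − 471·w*².
Indifference: 3095 = 6360 − 471·w*², so w*² = (6360 − 3095) / 471 ≈ 6.9321.
w* = √6.9321 ≈ 2.63.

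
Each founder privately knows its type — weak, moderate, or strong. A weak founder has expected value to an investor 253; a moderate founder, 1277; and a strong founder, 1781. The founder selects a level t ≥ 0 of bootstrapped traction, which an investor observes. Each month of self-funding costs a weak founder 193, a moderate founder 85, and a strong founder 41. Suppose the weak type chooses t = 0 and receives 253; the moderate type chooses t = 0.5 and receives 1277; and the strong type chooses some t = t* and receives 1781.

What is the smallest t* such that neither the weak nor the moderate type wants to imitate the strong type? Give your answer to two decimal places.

Weak type (on-path payoff 253) won't mimic when 253 ≥ 1781 − 193·t*, i.e. t* ≥ 7.92.
Moderate type (on-path payoff 1277 − 85×0.5 = 1234.5) won't mimic when 1234.5 ≥ 1781 − 85·t*, i.e. t* ≥ 6.43.
Both must hold, so t* = max(7.92, 6.43) = 7.92. The weak type's constraint binds.

7.92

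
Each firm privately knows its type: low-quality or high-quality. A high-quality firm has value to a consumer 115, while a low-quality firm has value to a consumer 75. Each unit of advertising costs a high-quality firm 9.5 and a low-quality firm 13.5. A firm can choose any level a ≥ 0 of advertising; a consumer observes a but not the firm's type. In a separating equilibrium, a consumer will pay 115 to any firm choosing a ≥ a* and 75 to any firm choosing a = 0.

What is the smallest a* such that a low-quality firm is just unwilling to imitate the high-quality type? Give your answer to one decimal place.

3.0

A low-quality firm choosing a = 0 receives 75.
Imitating at a* instead would pay 115 at cost 13.5·a*, netting 115 − 13.5·a*.
Indifference: 75 = 115 − 13.5·a*, so a* = (115 − 75) / 13.5 ≈ 3.0.
This is the low-quality type's binding incentive-compatibility constraint; any a ≥ 3.0 sustains separation on that side.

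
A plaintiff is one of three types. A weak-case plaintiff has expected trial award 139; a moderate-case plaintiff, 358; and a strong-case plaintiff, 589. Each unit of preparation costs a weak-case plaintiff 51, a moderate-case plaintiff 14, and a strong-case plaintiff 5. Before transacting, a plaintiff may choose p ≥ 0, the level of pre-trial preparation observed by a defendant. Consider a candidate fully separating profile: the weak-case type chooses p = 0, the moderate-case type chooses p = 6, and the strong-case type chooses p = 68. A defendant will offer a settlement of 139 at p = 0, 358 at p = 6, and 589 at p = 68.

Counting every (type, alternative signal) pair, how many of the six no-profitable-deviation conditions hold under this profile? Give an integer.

Weak-case (own payoff 139): to p=6 gives 358 − 51×6 = 52 → no gain ✓; to p=68 gives 589 − 51×68 = -2879 → no gain ✓.
Strong-case (own payoff 589 − 5×68 = 249): to p=0 gives 139 → no gain ✓; to p=6 gives 358 − 5×6 = 328 → profitable ✗.
Moderate-case (own payoff 358 − 14×6 = 274): to p=0 gives 139 → no gain ✓; to p=68 gives 589 − 14×68 = -363 → no gain ✓.
5 of the 6 constraints hold; not an equilibrium.

5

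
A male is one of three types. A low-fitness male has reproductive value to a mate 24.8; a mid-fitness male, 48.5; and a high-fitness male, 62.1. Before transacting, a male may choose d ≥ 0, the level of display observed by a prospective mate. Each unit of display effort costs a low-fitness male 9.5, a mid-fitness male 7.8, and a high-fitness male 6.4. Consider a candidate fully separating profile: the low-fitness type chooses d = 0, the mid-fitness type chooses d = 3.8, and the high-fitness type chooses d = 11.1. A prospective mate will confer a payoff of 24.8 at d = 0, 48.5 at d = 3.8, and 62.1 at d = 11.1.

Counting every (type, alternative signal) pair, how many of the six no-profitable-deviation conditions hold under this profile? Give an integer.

3

Mid-fitness (own payoff 48.5 − 7.8×3.8 = 18.86): to d=0 gives 24.8 → profitable ✗; to d=11.1 gives 62.1 − 7.8×11.1 = -24.48 → no gain ✓.
Low-fitness (own payoff 24.8): to d=3.8 gives 48.5 − 9.5×3.8 = 12.4 → no gain ✓; to d=11.1 gives 62.1 − 9.5×11.1 = -43.35 → no gain ✓.
High-fitness (own payoff 62.1 − 6.4×11.1 = -8.94): to d=0 gives 24.8 → profitable ✗; to d=3.8 gives 48.5 − 6.4×3.8 = 24.18 → profitable ✗.
3 of the 6 constraints hold; not an equilibrium.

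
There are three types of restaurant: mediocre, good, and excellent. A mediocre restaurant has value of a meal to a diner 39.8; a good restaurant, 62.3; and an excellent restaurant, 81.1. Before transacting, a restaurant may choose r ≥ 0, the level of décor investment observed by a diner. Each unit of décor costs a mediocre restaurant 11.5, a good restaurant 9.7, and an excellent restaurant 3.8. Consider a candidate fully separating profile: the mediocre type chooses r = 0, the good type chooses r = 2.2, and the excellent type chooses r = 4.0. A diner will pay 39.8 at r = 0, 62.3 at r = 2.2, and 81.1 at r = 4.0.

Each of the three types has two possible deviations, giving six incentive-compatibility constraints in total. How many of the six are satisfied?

5

Good (own payoff 62.3 − 9.7×2.2 = 40.96): to r=0 gives 39.8 → no gain ✓; to r=4.0 gives 81.1 − 9.7×4.0 = 42.3 → profitable ✗.
Mediocre (own payoff 39.8): to r=2.2 gives 62.3 − 11.5×2.2 = 37 → no gain ✓; to r=4.0 gives 81.1 − 11.5×4.0 = 35.1 → no gain ✓.
Excellent (own payoff 81.1 − 3.8×4.0 = 65.9): to r=0 gives 39.8 → no gain ✓; to r=2.2 gives 62.3 − 3.8×2.2 = 53.94 → no gain ✓.
5 of the 6 constraints hold; not an equilibrium.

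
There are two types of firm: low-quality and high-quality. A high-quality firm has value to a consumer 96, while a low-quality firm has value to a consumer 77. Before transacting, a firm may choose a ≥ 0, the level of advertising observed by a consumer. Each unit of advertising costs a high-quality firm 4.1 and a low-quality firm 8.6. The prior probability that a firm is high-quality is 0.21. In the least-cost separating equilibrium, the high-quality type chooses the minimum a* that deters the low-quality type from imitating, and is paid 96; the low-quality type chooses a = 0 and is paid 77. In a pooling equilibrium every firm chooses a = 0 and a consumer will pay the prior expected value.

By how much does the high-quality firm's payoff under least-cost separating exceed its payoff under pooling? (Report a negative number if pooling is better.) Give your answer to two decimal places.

Least-cost separating signal: a* solves 77 = 96 − 8.6·a*, so a* = (96 − 77)/8.6 ≈ 2.2093.
High-quality type's separating payoff: 96 − 4.1 × a* = 96 − 4.1 × (96 − 77)/8.6 = 96 − 77.9/8.6 ≈ 86.9419.
Pooling payoff: 0.21 × 96 + 0.79 × 77 = 80.99.
Difference: 86.9419 − 80.99 = 5.9519, i.e. 5.95 to two decimal places.
The high-quality type prefers to separate.

5.95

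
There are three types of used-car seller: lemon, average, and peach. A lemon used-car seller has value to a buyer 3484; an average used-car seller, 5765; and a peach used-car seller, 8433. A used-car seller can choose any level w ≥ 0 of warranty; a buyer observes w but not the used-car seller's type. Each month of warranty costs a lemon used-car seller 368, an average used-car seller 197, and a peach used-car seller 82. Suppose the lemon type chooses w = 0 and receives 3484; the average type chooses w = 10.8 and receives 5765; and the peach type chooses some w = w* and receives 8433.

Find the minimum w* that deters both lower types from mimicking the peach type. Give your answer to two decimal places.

Average type (on-path payoff 5765 − 197×10.8 = 3637.4) won't mimic when 3637.4 ≥ 8433 − 197·w*, i.e. w* ≥ 24.34.
Lemon type (on-path payoff 3484) won't mimic when 3484 ≥ 8433 − 368·w*, i.e. w* ≥ 13.45.
Both must hold, so w* = max(13.45, 24.34) = 24.34. The average type's constraint binds.

24.34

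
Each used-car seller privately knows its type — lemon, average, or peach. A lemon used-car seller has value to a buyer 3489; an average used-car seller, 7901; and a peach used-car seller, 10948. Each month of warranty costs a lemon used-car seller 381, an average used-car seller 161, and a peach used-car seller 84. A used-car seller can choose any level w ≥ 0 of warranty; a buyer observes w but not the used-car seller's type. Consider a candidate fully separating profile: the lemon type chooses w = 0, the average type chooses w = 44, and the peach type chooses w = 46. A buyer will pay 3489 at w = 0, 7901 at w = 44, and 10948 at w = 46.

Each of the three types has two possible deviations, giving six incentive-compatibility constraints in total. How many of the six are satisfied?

Peach (own payoff 10948 − 84×46 = 7084): to w=0 gives 3489 → no gain ✓; to w=44 gives 7901 − 84×44 = 4205 → no gain ✓.
Average (own payoff 7901 − 161×44 = 817): to w=0 gives 3489 → profitable ✗; to w=46 gives 10948 − 161×46 = 3542 → profitable ✗.
Lemon (own payoff 3489): to w=44 gives 7901 − 381×44 = -8863 → no gain ✓; to w=46 gives 10948 − 381×46 = -6578 → no gain ✓.
4 of the 6 constraints hold; not an equilibrium.

4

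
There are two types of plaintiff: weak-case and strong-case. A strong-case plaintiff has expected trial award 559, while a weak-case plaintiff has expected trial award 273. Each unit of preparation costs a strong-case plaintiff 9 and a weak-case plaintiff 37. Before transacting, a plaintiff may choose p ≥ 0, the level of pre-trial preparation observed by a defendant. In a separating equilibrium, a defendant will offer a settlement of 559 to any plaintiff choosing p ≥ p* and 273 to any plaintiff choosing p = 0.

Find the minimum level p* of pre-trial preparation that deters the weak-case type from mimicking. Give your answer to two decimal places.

A weak-case plaintiff choosing p = 0 receives 273.
Imitating at p* instead would pay 559 at cost 37·p*, netting 559 − 37·p*.
Indifference: 273 = 559 − 37·p*, so p* = (559 − 273) / 37 ≈ 7.73.
This is the weak-case type's binding incentive-compatibility constraint; any p ≥ 7.73 sustains separation on that side.

7.73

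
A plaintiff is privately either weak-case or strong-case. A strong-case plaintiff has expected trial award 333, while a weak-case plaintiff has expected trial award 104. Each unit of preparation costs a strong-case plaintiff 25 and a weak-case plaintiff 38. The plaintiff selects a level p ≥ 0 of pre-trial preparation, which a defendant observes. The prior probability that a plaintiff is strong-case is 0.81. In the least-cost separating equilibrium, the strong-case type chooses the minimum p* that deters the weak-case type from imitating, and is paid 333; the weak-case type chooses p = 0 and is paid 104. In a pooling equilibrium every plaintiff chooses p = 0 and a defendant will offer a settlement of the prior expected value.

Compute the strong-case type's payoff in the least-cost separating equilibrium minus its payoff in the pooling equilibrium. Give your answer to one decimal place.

Least-cost separating signal: p* solves 104 = 333 − 38·p*, so p* = (333 − 104)/38 ≈ 6.0263.
Strong-case type's separating payoff: 333 − 25 × p* = 333 − 25 × (333 − 104)/38 = 333 − 5725/38 ≈ 182.342.
Pooling payoff: 0.81 × 333 + 0.19 × 104 = 289.49.
Difference: 182.342 − 289.49 = -107.148, i.e. -107.1 to one decimal place.
The strong-case type would prefer the pooling outcome.

-107.1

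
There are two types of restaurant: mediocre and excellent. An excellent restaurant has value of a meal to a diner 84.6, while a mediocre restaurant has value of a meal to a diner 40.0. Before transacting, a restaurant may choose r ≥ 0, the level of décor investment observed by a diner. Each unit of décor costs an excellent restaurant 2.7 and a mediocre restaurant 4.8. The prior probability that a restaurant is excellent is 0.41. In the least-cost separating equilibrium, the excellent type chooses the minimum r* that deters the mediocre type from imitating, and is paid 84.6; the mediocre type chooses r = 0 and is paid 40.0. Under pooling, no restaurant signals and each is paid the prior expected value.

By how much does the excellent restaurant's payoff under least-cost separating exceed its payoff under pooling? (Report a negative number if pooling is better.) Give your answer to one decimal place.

1.2

Least-cost separating signal: r* solves 40.0 = 84.6 − 4.8·r*, so r* = (84.6 − 40.0)/4.8 ≈ 9.2917.
Excellent type's separating payoff: 84.6 − 2.7 × r* = 84.6 − 2.7 × (84.6 − 40.0)/4.8 = 84.6 − 120.42/4.8 ≈ 59.513.
Pooling payoff: 0.41 × 84.6 + 0.59 × 40.0 = 58.286.
Difference: 59.513 − 58.286 = 1.227, i.e. 1.2 to one decimal place.
The excellent type prefers to separate.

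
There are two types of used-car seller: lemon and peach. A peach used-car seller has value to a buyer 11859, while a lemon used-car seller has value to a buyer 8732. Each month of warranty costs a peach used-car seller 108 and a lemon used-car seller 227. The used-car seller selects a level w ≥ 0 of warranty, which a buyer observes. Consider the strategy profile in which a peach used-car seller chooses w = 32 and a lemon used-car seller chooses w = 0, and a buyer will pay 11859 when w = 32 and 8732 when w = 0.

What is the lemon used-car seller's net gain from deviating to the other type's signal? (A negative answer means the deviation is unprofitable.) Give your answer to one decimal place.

-4137.0

Playing w = 0 the lemon used-car seller receives 8732.
Deviating to w = 32 brings payment 11859 at cost 227 × 32 = 7264, netting 4595.
Gain from deviating: 4595 − 8732 = -4137.0.
The gain is negative, so the lemon type's incentive-compatibility constraint is satisfied.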